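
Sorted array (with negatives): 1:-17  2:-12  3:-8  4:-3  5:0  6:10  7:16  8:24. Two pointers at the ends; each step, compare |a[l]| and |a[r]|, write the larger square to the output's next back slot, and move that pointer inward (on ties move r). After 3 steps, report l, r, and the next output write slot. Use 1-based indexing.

l=1 r=8: |-17|<=|24| out[8]=576, r--
l=1 r=7: |-17|>|16| out[7]=289, l++
l=2 r=7: |-12|<=|16| out[6]=256, r--

l=2, r=6, next write slot=5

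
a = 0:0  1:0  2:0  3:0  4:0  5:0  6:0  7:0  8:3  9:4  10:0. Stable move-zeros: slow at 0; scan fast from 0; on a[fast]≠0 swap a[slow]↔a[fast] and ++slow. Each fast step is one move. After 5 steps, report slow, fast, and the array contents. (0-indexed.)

slow=0, fast=5, a=[0, 0, 0, 0, 0, 0, 0, 0, 3, 4, 0]

slow=0 fast=0: a[fast]=0, fast++
slow=0 fast=1: a[fast]=0, fast++
slow=0 fast=2: a[fast]=0, fast++
slow=0 fast=3: a[fast]=0, fast++
slow=0 fast=4: a[fast]=0, fast++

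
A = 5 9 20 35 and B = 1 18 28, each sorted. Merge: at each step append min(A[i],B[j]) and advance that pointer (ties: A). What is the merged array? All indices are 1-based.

i=1 j=1: A[i]=5>B[j]=1 take 1, j++
i=1 j=2: A[i]=5<=B[j]=18 take 5, i++
i=2 j=2: A[i]=9<=B[j]=18 take 9, i++
i=3 j=2: A[i]=20>B[j]=18 take 18, j++
i=3 j=3: A[i]=20<=B[j]=28 take 20, i++
i=4 j=3: A[i]=35>B[j]=28 take 28, j++
i=4 j=4: B done, take A[i]=35, i++

[1, 5, 9, 18, 20, 28, 35]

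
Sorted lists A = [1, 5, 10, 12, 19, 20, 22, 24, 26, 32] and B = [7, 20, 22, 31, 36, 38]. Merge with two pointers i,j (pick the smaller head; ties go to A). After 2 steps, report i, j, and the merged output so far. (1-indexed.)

i=3, j=1, merged so far=[1, 5]

[i=1,j=1] A[i]=1<=B[j]=7 take 1 → i++
[i=2,j=1] A[i]=5<=B[j]=7 take 5 → i++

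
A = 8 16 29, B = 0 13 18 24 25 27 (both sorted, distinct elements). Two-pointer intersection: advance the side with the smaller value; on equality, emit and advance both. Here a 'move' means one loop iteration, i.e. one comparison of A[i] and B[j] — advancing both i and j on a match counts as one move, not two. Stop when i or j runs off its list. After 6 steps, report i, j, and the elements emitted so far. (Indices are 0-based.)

[i=0,j=0] 8>0 → j++
[i=0,j=1] 8<13 → i++
[i=1,j=1] 16>13 → j++
[i=1,j=2] 16<18 → i++
[i=2,j=2] 29>18 → j++
[i=2,j=3] 29>24 → j++

i=2, j=4, emitted=[]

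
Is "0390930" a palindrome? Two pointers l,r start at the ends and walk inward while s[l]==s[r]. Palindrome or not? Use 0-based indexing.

[0,6] '0'=='0' → l++,r--
[1,5] '3'=='3' → l++,r--
[2,4] '9'=='9' → l++,r--

palindrome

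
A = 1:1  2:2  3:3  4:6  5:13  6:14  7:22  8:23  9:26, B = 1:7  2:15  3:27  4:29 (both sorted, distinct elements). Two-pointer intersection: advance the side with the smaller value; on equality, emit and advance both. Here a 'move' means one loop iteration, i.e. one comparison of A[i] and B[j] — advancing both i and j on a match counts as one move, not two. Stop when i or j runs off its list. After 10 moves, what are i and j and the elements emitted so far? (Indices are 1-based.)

[i=1,j=1] 1<7 → i++
[i=2,j=1] 2<7 → i++
[i=3,j=1] 3<7 → i++
[i=4,j=1] 6<7 → i++
[i=5,j=1] 13>7 → j++
[i=5,j=2] 13<15 → i++
[i=6,j=2] 14<15 → i++
[i=7,j=2] 22>15 → j++
[i=7,j=3] 22<27 → i++
[i=8,j=3] 23<27 → i++

i=9, j=3, emitted=[]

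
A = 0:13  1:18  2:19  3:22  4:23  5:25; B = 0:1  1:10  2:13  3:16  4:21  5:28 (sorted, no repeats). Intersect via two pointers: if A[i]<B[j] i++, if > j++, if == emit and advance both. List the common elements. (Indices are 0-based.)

i=0 j=0: 13>1, j++
i=0 j=1: 13>10, j++
i=0 j=2: 13==13 emit, i++,j++
i=1 j=3: 18>16, j++
i=1 j=4: 18<21, i++
i=2 j=4: 19<21, i++
i=3 j=4: 22>21, j++
i=3 j=5: 22<28, i++
i=4 j=5: 23<28, i++
i=5 j=5: 25<28, i++

intersection = [13]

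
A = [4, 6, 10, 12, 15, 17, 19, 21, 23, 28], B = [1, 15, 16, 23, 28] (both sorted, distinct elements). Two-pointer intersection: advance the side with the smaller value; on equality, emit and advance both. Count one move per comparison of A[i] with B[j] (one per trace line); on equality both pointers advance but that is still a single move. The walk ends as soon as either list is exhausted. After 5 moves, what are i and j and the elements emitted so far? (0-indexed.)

i=0 j=0: 4>1, j++
i=0 j=1: 4<15, i++
i=1 j=1: 6<15, i++
i=2 j=1: 10<15, i++
i=3 j=1: 12<15, i++

i=4, j=1, emitted=[]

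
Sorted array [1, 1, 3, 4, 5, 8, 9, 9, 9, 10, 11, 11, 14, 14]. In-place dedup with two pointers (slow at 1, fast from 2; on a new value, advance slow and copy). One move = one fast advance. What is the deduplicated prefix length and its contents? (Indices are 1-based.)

length 9; prefix = [1, 3, 4, 5, 8, 9, 10, 11, 14]

(s=1,f=2) a[fast]=1=a[slow] dup → fast++
(s=1,f=3) a[fast]=3≠a[slow]=1 write a[2]=3 → slow++,fast++
(s=2,f=4) a[fast]=4≠a[slow]=3 write a[3]=4 → slow++,fast++
(s=3,f=5) a[fast]=5≠a[slow]=4 write a[4]=5 → slow++,fast++
(s=4,f=6) a[fast]=8≠a[slow]=5 write a[5]=8 → slow++,fast++
(s=5,f=7) a[fast]=9≠a[slow]=8 write a[6]=9 → slow++,fast++
(s=6,f=8) a[fast]=9=a[slow] dup → fast++
(s=6,f=9) a[fast]=9=a[slow] dup → fast++
(s=6,f=10) a[fast]=10≠a[slow]=9 write a[7]=10 → slow++,fast++
(s=7,f=11) a[fast]=11≠a[slow]=10 write a[8]=11 → slow++,fast++
(s=8,f=12) a[fast]=11=a[slow] dup → fast++
(s=8,f=13) a[fast]=14≠a[slow]=11 write a[9]=14 → slow++,fast++
(s=9,f=14) a[fast]=14=a[slow] dup → fast++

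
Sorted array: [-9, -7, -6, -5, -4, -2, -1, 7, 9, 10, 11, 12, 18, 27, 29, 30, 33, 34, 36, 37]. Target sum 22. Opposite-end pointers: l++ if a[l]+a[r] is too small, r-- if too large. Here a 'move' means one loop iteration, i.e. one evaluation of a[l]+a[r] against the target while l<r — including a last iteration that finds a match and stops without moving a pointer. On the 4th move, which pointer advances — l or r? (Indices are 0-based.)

[0,19] -9+37=28 >22 → r--
[0,18] -9+36=27 >22 → r--
[0,17] -9+34=25 >22 → r--
[0,16] -9+33=24 >22 → r--

r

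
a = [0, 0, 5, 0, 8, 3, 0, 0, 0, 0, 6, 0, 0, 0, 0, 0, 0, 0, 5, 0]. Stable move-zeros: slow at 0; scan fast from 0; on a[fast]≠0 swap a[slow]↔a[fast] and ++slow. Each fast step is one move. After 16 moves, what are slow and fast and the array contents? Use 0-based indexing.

slow=4, fast=16, a=[5, 8, 3, 6, 0, 0, 0, 0, 0, 0, 0, 0, 0, 0, 0, 0, 0, 0, 5, 0]

slow=0 fast=0: a[fast]=0, fast++
slow=0 fast=1: a[fast]=0, fast++
slow=0 fast=2: a[fast]=5≠0 swap→a[0]=5, slow++,fast++
slow=1 fast=3: a[fast]=0, fast++
slow=1 fast=4: a[fast]=8≠0 swap→a[1]=8, slow++,fast++
slow=2 fast=5: a[fast]=3≠0 swap→a[2]=3, slow++,fast++
slow=3 fast=6: a[fast]=0, fast++
slow=3 fast=7: a[fast]=0, fast++
slow=3 fast=8: a[fast]=0, fast++
slow=3 fast=9: a[fast]=0, fast++
slow=3 fast=10: a[fast]=6≠0 swap→a[3]=6, slow++,fast++
slow=4 fast=11: a[fast]=0, fast++
slow=4 fast=12: a[fast]=0, fast++
slow=4 fast=13: a[fast]=0, fast++
slow=4 fast=14: a[fast]=0, fast++
slow=4 fast=15: a[fast]=0, fast++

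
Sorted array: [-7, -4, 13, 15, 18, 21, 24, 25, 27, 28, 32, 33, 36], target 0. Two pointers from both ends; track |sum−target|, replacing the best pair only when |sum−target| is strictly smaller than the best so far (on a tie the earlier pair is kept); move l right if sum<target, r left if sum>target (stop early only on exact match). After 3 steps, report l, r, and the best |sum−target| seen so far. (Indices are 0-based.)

[0,12] -7+36=29 d=29 * → r--
[0,11] -7+33=26 d=26 * → r--
[0,10] -7+32=25 d=25 * → r--

l=0, r=9, best |Δ|=25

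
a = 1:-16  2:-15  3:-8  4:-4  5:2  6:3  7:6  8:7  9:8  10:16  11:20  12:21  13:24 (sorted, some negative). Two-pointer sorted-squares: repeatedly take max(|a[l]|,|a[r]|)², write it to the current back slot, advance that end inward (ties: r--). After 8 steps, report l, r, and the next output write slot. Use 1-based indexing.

l=4, r=8, next write slot=5

[1,13] |-16|<=|24| out[13]=576 → r--
[1,12] |-16|<=|21| out[12]=441 → r--
[1,11] |-16|<=|20| out[11]=400 → r--
[1,10] |-16|<=|16| out[10]=256 → r--
[1,9] |-16|>|8| out[9]=256 → l++
[2,9] |-15|>|8| out[8]=225 → l++
[3,9] |-8|<=|8| out[7]=64 → r--
[3,8] |-8|>|7| out[6]=64 → l++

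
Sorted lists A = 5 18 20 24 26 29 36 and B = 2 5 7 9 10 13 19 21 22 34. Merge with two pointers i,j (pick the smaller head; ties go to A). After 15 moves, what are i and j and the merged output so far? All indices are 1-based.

[i=1,j=1] A[i]=5>B[j]=2 take 2 → j++
[i=1,j=2] A[i]=5<=B[j]=5 take 5 → i++
[i=2,j=2] A[i]=18>B[j]=5 take 5 → j++
[i=2,j=3] A[i]=18>B[j]=7 take 7 → j++
[i=2,j=4] A[i]=18>B[j]=9 take 9 → j++
[i=2,j=5] A[i]=18>B[j]=10 take 10 → j++
[i=2,j=6] A[i]=18>B[j]=13 take 13 → j++
[i=2,j=7] A[i]=18<=B[j]=19 take 18 → i++
[i=3,j=7] A[i]=20>B[j]=19 take 19 → j++
[i=3,j=8] A[i]=20<=B[j]=21 take 20 → i++
[i=4,j=8] A[i]=24>B[j]=21 take 21 → j++
[i=4,j=9] A[i]=24>B[j]=22 take 22 → j++
[i=4,j=10] A[i]=24<=B[j]=34 take 24 → i++
[i=5,j=10] A[i]=26<=B[j]=34 take 26 → i++
[i=6,j=10] A[i]=29<=B[j]=34 take 29 → i++

i=7, j=10, merged so far=[2, 5, 5, 7, 9, 10, 13, 18, 19, 20, 21, 22, 24, 26, 29]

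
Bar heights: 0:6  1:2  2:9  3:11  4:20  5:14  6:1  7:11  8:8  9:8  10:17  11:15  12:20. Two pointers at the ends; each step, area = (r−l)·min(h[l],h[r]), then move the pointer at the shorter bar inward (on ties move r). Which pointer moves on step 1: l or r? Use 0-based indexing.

[0,12] min(6,20)*12=72 best=72 * → l++

l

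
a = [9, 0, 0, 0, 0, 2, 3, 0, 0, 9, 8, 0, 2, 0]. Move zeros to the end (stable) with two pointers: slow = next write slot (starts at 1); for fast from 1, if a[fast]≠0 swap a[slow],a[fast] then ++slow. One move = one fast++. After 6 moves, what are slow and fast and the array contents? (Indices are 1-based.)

(s=1,f=1) a[fast]=9≠0 swap→a[1]=9 → slow++,fast++
(s=2,f=2) a[fast]=0 → fast++
(s=2,f=3) a[fast]=0 → fast++
(s=2,f=4) a[fast]=0 → fast++
(s=2,f=5) a[fast]=0 → fast++
(s=2,f=6) a[fast]=2≠0 swap→a[2]=2 → slow++,fast++

slow=3, fast=7, a=[9, 2, 0, 0, 0, 0, 3, 0, 0, 9, 8, 0, 2, 0]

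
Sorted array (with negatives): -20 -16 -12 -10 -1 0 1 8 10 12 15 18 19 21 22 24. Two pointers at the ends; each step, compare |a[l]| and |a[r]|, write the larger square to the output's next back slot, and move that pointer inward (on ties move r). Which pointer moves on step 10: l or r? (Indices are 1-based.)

[1,16] |-20|<=|24| out[16]=576 → r--
[1,15] |-20|<=|22| out[15]=484 → r--
[1,14] |-20|<=|21| out[14]=441 → r--
[1,13] |-20|>|19| out[13]=400 → l++
[2,13] |-16|<=|19| out[12]=361 → r--
[2,12] |-16|<=|18| out[11]=324 → r--
[2,11] |-16|>|15| out[10]=256 → l++
[3,11] |-12|<=|15| out[9]=225 → r--
[3,10] |-12|<=|12| out[8]=144 → r--
[3,9] |-12|>|10| out[7]=144 → l++

l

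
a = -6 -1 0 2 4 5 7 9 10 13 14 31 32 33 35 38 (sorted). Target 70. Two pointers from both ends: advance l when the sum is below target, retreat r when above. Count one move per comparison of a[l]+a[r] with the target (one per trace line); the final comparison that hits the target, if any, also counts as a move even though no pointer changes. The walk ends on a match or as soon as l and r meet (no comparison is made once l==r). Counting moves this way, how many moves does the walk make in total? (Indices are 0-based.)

[0,15] -6+38=32 <70 → l++
[1,15] -1+38=37 <70 → l++
[2,15] 0+38=38 <70 → l++
[3,15] 2+38=40 <70 → l++
[4,15] 4+38=42 <70 → l++
[5,15] 5+38=43 <70 → l++
[6,15] 7+38=45 <70 → l++
[7,15] 9+38=47 <70 → l++
[8,15] 10+38=48 <70 → l++
[9,15] 13+38=51 <70 → l++
[10,15] 14+38=52 <70 → l++
[11,15] 31+38=69 <70 → l++
[12,15] 32+38=70 → found

13 moves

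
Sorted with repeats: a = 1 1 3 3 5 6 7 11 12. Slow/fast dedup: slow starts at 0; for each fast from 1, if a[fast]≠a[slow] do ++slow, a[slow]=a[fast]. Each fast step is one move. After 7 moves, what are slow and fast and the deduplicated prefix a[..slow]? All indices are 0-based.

slow=0 fast=1: a[fast]=1=a[slow] dup, fast++
slow=0 fast=2: a[fast]=3≠a[slow]=1 write a[1]=3, slow++,fast++
slow=1 fast=3: a[fast]=3=a[slow] dup, fast++
slow=1 fast=4: a[fast]=5≠a[slow]=3 write a[2]=5, slow++,fast++
slow=2 fast=5: a[fast]=6≠a[slow]=5 write a[3]=6, slow++,fast++
slow=3 fast=6: a[fast]=7≠a[slow]=6 write a[4]=7, slow++,fast++
slow=4 fast=7: a[fast]=11≠a[slow]=7 write a[5]=11, slow++,fast++

slow=5, fast=8, prefix=[1, 3, 5, 6, 7, 11]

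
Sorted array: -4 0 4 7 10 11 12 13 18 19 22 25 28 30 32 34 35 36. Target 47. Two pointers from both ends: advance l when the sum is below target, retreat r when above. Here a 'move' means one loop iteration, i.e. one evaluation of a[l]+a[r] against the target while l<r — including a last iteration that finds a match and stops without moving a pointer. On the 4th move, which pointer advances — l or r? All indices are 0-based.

[0,17] -4+36=32 <47 → l++
[1,17] 0+36=36 <47 → l++
[2,17] 4+36=40 <47 → l++
[3,17] 7+36=43 <47 → l++

l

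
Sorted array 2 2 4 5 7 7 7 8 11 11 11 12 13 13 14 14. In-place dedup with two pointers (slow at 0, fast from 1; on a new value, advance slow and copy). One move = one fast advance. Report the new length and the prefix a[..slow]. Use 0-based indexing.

length 9; prefix = [2, 4, 5, 7, 8, 11, 12, 13, 14]

(s=0,f=1) a[fast]=2=a[slow] dup → fast++
(s=0,f=2) a[fast]=4≠a[slow]=2 write a[1]=4 → slow++,fast++
(s=1,f=3) a[fast]=5≠a[slow]=4 write a[2]=5 → slow++,fast++
(s=2,f=4) a[fast]=7≠a[slow]=5 write a[3]=7 → slow++,fast++
(s=3,f=5) a[fast]=7=a[slow] dup → fast++
(s=3,f=6) a[fast]=7=a[slow] dup → fast++
(s=3,f=7) a[fast]=8≠a[slow]=7 write a[4]=8 → slow++,fast++
(s=4,f=8) a[fast]=11≠a[slow]=8 write a[5]=11 → slow++,fast++
(s=5,f=9) a[fast]=11=a[slow] dup → fast++
(s=5,f=10) a[fast]=11=a[slow] dup → fast++
(s=5,f=11) a[fast]=12≠a[slow]=11 write a[6]=12 → slow++,fast++
(s=6,f=12) a[fast]=13≠a[slow]=12 write a[7]=13 → slow++,fast++
(s=7,f=13) a[fast]=13=a[slow] dup → fast++
(s=7,f=14) a[fast]=14≠a[slow]=13 write a[8]=14 → slow++,fast++
(s=8,f=15) a[fast]=14=a[slow] dup → fast++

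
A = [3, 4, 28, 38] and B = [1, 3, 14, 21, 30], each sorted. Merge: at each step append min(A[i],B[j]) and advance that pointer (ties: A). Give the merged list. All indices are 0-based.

[1, 3, 3, 4, 14, 21, 28, 30, 38]

[i=0,j=0] A[i]=3>B[j]=1 take 1 → j++
[i=0,j=1] A[i]=3<=B[j]=3 take 3 → i++
[i=1,j=1] A[i]=4>B[j]=3 take 3 → j++
[i=1,j=2] A[i]=4<=B[j]=14 take 4 → i++
[i=2,j=2] A[i]=28>B[j]=14 take 14 → j++
[i=2,j=3] A[i]=28>B[j]=21 take 21 → j++
[i=2,j=4] A[i]=28<=B[j]=30 take 28 → i++
[i=3,j=4] A[i]=38>B[j]=30 take 30 → j++
[i=3,j=5] B done, take A[i]=38 → i++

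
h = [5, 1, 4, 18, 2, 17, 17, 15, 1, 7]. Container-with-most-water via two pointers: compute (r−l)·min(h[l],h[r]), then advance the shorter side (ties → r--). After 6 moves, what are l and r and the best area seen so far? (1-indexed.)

l=4, r=7, best area=60

[1,10] min(5,7)*9=45 best=45 * → l++
[2,10] min(1,7)*8=8 best=45 → l++
[3,10] min(4,7)*7=28 best=45 → l++
[4,10] min(18,7)*6=42 best=45 → r--
[4,9] min(18,1)*5=5 best=45 → r--
[4,8] min(18,15)*4=60 best=60 * → r--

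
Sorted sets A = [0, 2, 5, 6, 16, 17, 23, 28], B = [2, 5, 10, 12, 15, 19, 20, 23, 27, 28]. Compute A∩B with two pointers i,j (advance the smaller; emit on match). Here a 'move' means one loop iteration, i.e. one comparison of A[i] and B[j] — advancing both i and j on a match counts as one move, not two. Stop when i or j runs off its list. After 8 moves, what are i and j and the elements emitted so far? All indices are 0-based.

i=0 j=0: 0<2, i++
i=1 j=0: 2==2 emit, i++,j++
i=2 j=1: 5==5 emit, i++,j++
i=3 j=2: 6<10, i++
i=4 j=2: 16>10, j++
i=4 j=3: 16>12, j++
i=4 j=4: 16>15, j++
i=4 j=5: 16<19, i++

i=5, j=5, emitted=[2, 5]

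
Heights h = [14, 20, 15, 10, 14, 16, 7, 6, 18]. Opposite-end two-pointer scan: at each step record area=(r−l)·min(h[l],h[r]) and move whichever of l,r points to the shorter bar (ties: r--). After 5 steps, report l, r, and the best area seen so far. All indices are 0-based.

l=0 r=8: min(14,18)*8=112 best=112 *, l++
l=1 r=8: min(20,18)*7=126 best=126 *, r--
l=1 r=7: min(20,6)*6=36 best=126, r--
l=1 r=6: min(20,7)*5=35 best=126, r--
l=1 r=5: min(20,16)*4=64 best=126, r--

l=1, r=4, best area=126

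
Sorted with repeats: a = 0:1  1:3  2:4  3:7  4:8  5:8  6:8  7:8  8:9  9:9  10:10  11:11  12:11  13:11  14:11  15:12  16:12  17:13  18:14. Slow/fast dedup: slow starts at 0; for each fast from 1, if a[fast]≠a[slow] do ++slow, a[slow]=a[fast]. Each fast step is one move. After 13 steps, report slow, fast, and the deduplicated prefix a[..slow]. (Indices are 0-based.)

slow=0 fast=1: a[fast]=3≠a[slow]=1 write a[1]=3, slow++,fast++
slow=1 fast=2: a[fast]=4≠a[slow]=3 write a[2]=4, slow++,fast++
slow=2 fast=3: a[fast]=7≠a[slow]=4 write a[3]=7, slow++,fast++
slow=3 fast=4: a[fast]=8≠a[slow]=7 write a[4]=8, slow++,fast++
slow=4 fast=5: a[fast]=8=a[slow] dup, fast++
slow=4 fast=6: a[fast]=8=a[slow] dup, fast++
slow=4 fast=7: a[fast]=8=a[slow] dup, fast++
slow=4 fast=8: a[fast]=9≠a[slow]=8 write a[5]=9, slow++,fast++
slow=5 fast=9: a[fast]=9=a[slow] dup, fast++
slow=5 fast=10: a[fast]=10≠a[slow]=9 write a[6]=10, slow++,fast++
slow=6 fast=11: a[fast]=11≠a[slow]=10 write a[7]=11, slow++,fast++
slow=7 fast=12: a[fast]=11=a[slow] dup, fast++
slow=7 fast=13: a[fast]=11=a[slow] dup, fast++

slow=7, fast=14, prefix=[1, 3, 4, 7, 8, 9, 10, 11]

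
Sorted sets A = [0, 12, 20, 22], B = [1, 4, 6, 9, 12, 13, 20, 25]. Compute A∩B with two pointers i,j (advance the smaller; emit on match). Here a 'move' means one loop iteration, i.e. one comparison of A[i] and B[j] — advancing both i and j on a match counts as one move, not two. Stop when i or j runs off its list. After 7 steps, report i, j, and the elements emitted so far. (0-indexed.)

i=2, j=6, emitted=[12]

i=0 j=0: 0<1, i++
i=1 j=0: 12>1, j++
i=1 j=1: 12>4, j++
i=1 j=2: 12>6, j++
i=1 j=3: 12>9, j++
i=1 j=4: 12==12 emit, i++,j++
i=2 j=5: 20>13, j++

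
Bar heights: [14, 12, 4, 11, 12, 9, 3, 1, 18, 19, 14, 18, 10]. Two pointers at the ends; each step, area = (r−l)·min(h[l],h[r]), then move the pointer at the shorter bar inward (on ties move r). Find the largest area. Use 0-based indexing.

max area = 154

[0,12] min(14,10)*12=120 best=120 * → r--
[0,11] min(14,18)*11=154 best=154 * → l++
[1,11] min(12,18)*10=120 best=154 → l++
[2,11] min(4,18)*9=36 best=154 → l++
[3,11] min(11,18)*8=88 best=154 → l++
[4,11] min(12,18)*7=84 best=154 → l++
[5,11] min(9,18)*6=54 best=154 → l++
[6,11] min(3,18)*5=15 best=154 → l++
[7,11] min(1,18)*4=4 best=154 → l++
[8,11] min(18,18)*3=54 best=154 → r--
[8,10] min(18,14)*2=28 best=154 → r--
[8,9] min(18,19)*1=18 best=154 → l++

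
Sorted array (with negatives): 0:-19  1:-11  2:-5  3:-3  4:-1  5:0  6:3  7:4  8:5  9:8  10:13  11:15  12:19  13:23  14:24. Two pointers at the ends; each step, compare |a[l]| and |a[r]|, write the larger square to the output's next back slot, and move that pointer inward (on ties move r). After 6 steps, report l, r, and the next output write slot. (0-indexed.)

l=1, r=9, next write slot=8

l=0 r=14: |-19|<=|24| out[14]=576, r--
l=0 r=13: |-19|<=|23| out[13]=529, r--
l=0 r=12: |-19|<=|19| out[12]=361, r--
l=0 r=11: |-19|>|15| out[11]=361, l++
l=1 r=11: |-11|<=|15| out[10]=225, r--
l=1 r=10: |-11|<=|13| out[9]=169, r--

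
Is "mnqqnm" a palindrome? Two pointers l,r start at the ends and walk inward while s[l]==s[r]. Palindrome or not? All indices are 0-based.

palindrome

[0,5] 'm'=='m' → l++,r--
[1,4] 'n'=='n' → l++,r--
[2,3] 'q'=='q' → l++,r--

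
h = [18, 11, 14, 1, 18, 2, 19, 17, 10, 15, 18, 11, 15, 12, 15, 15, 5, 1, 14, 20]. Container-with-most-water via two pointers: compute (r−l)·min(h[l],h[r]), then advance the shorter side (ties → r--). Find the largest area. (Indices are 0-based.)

l=0 r=19: min(18,20)*19=342 best=342 *, l++
l=1 r=19: min(11,20)*18=198 best=342, l++
l=2 r=19: min(14,20)*17=238 best=342, l++
l=3 r=19: min(1,20)*16=16 best=342, l++
l=4 r=19: min(18,20)*15=270 best=342, l++
l=5 r=19: min(2,20)*14=28 best=342, l++
l=6 r=19: min(19,20)*13=247 best=342, l++
l=7 r=19: min(17,20)*12=204 best=342, l++
l=8 r=19: min(10,20)*11=110 best=342, l++
l=9 r=19: min(15,20)*10=150 best=342, l++
l=10 r=19: min(18,20)*9=162 best=342, l++
l=11 r=19: min(11,20)*8=88 best=342, l++
l=12 r=19: min(15,20)*7=105 best=342, l++
l=13 r=19: min(12,20)*6=72 best=342, l++
l=14 r=19: min(15,20)*5=75 best=342, l++
l=15 r=19: min(15,20)*4=60 best=342, l++
l=16 r=19: min(5,20)*3=15 best=342, l++
l=17 r=19: min(1,20)*2=2 best=342, l++
l=18 r=19: min(14,20)*1=14 best=342, l++

max area = 342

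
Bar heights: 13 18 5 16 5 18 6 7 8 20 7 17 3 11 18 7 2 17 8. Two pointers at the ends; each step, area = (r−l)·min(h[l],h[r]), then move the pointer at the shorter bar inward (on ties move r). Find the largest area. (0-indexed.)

max area = 272

[0,18] min(13,8)*18=144 best=144 * → r--
[0,17] min(13,17)*17=221 best=221 * → l++
[1,17] min(18,17)*16=272 best=272 * → r--
[1,16] min(18,2)*15=30 best=272 → r--
[1,15] min(18,7)*14=98 best=272 → r--
[1,14] min(18,18)*13=234 best=272 → r--
[1,13] min(18,11)*12=132 best=272 → r--
[1,12] min(18,3)*11=33 best=272 → r--
[1,11] min(18,17)*10=170 best=272 → r--
[1,10] min(18,7)*9=63 best=272 → r--
[1,9] min(18,20)*8=144 best=272 → l++
[2,9] min(5,20)*7=35 best=272 → l++
[3,9] min(16,20)*6=96 best=272 → l++
[4,9] min(5,20)*5=25 best=272 → l++
[5,9] min(18,20)*4=72 best=272 → l++
[6,9] min(6,20)*3=18 best=272 → l++
[7,9] min(7,20)*2=14 best=272 → l++
[8,9] min(8,20)*1=8 best=272 → l++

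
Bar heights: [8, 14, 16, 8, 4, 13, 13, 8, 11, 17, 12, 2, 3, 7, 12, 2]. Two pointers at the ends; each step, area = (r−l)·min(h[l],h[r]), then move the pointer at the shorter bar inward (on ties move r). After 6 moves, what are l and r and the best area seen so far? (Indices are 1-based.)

l=2, r=11, best area=156

[1,16] min(8,2)*15=30 best=30 * → r--
[1,15] min(8,12)*14=112 best=112 * → l++
[2,15] min(14,12)*13=156 best=156 * → r--
[2,14] min(14,7)*12=84 best=156 → r--
[2,13] min(14,3)*11=33 best=156 → r--
[2,12] min(14,2)*10=20 best=156 → r--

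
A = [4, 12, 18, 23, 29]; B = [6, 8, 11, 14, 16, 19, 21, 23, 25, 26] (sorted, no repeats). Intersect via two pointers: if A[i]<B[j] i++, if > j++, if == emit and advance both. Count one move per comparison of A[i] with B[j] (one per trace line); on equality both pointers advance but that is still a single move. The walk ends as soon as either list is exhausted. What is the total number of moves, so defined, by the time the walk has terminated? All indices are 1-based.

13 moves

i=1 j=1: 4<6, i++
i=2 j=1: 12>6, j++
i=2 j=2: 12>8, j++
i=2 j=3: 12>11, j++
i=2 j=4: 12<14, i++
i=3 j=4: 18>14, j++
i=3 j=5: 18>16, j++
i=3 j=6: 18<19, i++
i=4 j=6: 23>19, j++
i=4 j=7: 23>21, j++
i=4 j=8: 23==23 emit, i++,j++
i=5 j=9: 29>25, j++
i=5 j=10: 29>26, j++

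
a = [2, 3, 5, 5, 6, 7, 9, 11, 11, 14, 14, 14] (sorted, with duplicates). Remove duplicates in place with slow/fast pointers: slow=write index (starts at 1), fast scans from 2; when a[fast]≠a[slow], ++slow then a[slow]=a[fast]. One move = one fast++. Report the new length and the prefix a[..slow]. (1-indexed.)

length 8; prefix = [2, 3, 5, 6, 7, 9, 11, 14]

(s=1,f=2) a[fast]=3≠a[slow]=2 write a[2]=3 → slow++,fast++
(s=2,f=3) a[fast]=5≠a[slow]=3 write a[3]=5 → slow++,fast++
(s=3,f=4) a[fast]=5=a[slow] dup → fast++
(s=3,f=5) a[fast]=6≠a[slow]=5 write a[4]=6 → slow++,fast++
(s=4,f=6) a[fast]=7≠a[slow]=6 write a[5]=7 → slow++,fast++
(s=5,f=7) a[fast]=9≠a[slow]=7 write a[6]=9 → slow++,fast++
(s=6,f=8) a[fast]=11≠a[slow]=9 write a[7]=11 → slow++,fast++
(s=7,f=9) a[fast]=11=a[slow] dup → fast++
(s=7,f=10) a[fast]=14≠a[slow]=11 write a[8]=14 → slow++,fast++
(s=8,f=11) a[fast]=14=a[slow] dup → fast++
(s=8,f=12) a[fast]=14=a[slow] dup → fast++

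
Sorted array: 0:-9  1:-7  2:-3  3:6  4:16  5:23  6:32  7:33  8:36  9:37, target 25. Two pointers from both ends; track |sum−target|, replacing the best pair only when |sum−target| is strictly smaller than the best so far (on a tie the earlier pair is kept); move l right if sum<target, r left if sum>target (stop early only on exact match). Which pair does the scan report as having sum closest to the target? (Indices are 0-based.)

pair (-7, 32) with sum 25 (|Δ|=0)

l=0 r=9: -9+37=28 d=3 *, r--
l=0 r=8: -9+36=27 d=2 *, r--
l=0 r=7: -9+33=24 d=1 *, l++
l=1 r=7: -7+33=26 d=1, r--
l=1 r=6: -7+32=25 d=0 *, stop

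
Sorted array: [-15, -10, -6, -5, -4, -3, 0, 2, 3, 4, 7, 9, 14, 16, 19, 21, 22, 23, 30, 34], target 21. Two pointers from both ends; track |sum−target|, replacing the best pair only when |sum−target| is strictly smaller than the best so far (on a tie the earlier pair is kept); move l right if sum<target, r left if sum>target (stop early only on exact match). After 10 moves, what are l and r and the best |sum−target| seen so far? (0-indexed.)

l=0 r=19: -15+34=19 d=2 *, l++
l=1 r=19: -10+34=24 d=3, r--
l=1 r=18: -10+30=20 d=1 *, l++
l=2 r=18: -6+30=24 d=3, r--
l=2 r=17: -6+23=17 d=4, l++
l=3 r=17: -5+23=18 d=3, l++
l=4 r=17: -4+23=19 d=2, l++
l=5 r=17: -3+23=20 d=1, l++
l=6 r=17: 0+23=23 d=2, r--
l=6 r=16: 0+22=22 d=1, r--

l=6, r=15, best |Δ|=1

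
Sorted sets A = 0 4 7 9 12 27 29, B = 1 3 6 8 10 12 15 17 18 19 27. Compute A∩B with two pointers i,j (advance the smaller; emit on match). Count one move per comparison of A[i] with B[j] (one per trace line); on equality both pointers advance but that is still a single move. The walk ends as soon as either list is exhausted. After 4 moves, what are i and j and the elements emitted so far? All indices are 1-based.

i=3, j=3, emitted=[]

[i=1,j=1] 0<1 → i++
[i=2,j=1] 4>1 → j++
[i=2,j=2] 4>3 → j++
[i=2,j=3] 4<6 → i++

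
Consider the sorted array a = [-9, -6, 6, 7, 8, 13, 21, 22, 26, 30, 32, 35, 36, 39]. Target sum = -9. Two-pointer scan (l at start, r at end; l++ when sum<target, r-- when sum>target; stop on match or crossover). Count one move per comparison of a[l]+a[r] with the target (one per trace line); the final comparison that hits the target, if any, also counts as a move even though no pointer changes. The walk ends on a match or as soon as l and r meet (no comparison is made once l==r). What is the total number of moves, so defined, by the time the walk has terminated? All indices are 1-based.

13 moves

[1,14] -9+39=30 >-9 → r--
[1,13] -9+36=27 >-9 → r--
[1,12] -9+35=26 >-9 → r--
[1,11] -9+32=23 >-9 → r--
[1,10] -9+30=21 >-9 → r--
[1,9] -9+26=17 >-9 → r--
[1,8] -9+22=13 >-9 → r--
[1,7] -9+21=12 >-9 → r--
[1,6] -9+13=4 >-9 → r--
[1,5] -9+8=-1 >-9 → r--
[1,4] -9+7=-2 >-9 → r--
[1,3] -9+6=-3 >-9 → r--
[1,2] -9+-6=-15 <-9 → l++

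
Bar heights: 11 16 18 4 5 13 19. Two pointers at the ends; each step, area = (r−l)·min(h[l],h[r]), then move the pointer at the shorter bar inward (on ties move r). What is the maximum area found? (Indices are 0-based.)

l=0 r=6: min(11,19)*6=66 best=66 *, l++
l=1 r=6: min(16,19)*5=80 best=80 *, l++
l=2 r=6: min(18,19)*4=72 best=80, l++
l=3 r=6: min(4,19)*3=12 best=80, l++
l=4 r=6: min(5,19)*2=10 best=80, l++
l=5 r=6: min(13,19)*1=13 best=80, l++

max area = 80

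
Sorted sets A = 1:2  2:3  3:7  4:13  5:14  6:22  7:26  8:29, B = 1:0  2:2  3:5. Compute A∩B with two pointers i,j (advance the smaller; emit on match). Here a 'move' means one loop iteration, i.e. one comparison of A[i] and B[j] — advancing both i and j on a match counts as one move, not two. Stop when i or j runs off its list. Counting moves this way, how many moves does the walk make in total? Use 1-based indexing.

4 moves

i=1 j=1: 2>0, j++
i=1 j=2: 2==2 emit, i++,j++
i=2 j=3: 3<5, i++
i=3 j=3: 7>5, j++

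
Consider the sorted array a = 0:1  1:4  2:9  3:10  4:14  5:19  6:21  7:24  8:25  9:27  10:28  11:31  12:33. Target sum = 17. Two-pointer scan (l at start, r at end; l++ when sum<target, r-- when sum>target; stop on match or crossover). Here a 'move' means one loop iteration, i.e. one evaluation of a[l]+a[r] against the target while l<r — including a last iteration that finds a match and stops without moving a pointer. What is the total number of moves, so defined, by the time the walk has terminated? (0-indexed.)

12 moves

l=0 r=12: 1+33=34 >17, r--
l=0 r=11: 1+31=32 >17, r--
l=0 r=10: 1+28=29 >17, r--
l=0 r=9: 1+27=28 >17, r--
l=0 r=8: 1+25=26 >17, r--
l=0 r=7: 1+24=25 >17, r--
l=0 r=6: 1+21=22 >17, r--
l=0 r=5: 1+19=20 >17, r--
l=0 r=4: 1+14=15 <17, l++
l=1 r=4: 4+14=18 >17, r--
l=1 r=3: 4+10=14 <17, l++
l=2 r=3: 9+10=19 >17, r--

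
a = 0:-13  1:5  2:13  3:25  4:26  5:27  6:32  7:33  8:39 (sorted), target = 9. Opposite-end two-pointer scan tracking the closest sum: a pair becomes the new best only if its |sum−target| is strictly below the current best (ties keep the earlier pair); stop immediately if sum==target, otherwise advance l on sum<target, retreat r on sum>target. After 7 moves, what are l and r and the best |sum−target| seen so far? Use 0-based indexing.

l=1, r=2, best |Δ|=3

[0,8] -13+39=26 d=17 * → r--
[0,7] -13+33=20 d=11 * → r--
[0,6] -13+32=19 d=10 * → r--
[0,5] -13+27=14 d=5 * → r--
[0,4] -13+26=13 d=4 * → r--
[0,3] -13+25=12 d=3 * → r--
[0,2] -13+13=0 d=9 → l++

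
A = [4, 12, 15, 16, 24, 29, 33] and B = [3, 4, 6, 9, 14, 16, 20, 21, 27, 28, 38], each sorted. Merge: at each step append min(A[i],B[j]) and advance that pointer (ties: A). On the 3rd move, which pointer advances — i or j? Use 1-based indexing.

j

i=1 j=1: A[i]=4>B[j]=3 take 3, j++
i=1 j=2: A[i]=4<=B[j]=4 take 4, i++
i=2 j=2: A[i]=12>B[j]=4 take 4, j++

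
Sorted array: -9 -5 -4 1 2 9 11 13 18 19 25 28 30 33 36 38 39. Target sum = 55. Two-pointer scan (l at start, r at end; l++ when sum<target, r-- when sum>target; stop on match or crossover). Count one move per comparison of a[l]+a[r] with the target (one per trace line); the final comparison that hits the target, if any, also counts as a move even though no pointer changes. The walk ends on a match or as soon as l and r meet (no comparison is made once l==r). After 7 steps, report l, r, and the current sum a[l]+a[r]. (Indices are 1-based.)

[1,17] -9+39=30 <55 → l++
[2,17] -5+39=34 <55 → l++
[3,17] -4+39=35 <55 → l++
[4,17] 1+39=40 <55 → l++
[5,17] 2+39=41 <55 → l++
[6,17] 9+39=48 <55 → l++
[7,17] 11+39=50 <55 → l++

l=8, r=17, sum=52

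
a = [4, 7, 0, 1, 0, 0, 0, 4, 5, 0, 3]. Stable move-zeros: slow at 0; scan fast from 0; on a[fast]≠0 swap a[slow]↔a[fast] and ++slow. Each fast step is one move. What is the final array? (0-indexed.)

[4, 7, 1, 4, 5, 3, 0, 0, 0, 0, 0]

slow=0 fast=0: a[fast]=4≠0 swap→a[0]=4, slow++,fast++
slow=1 fast=1: a[fast]=7≠0 swap→a[1]=7, slow++,fast++
slow=2 fast=2: a[fast]=0, fast++
slow=2 fast=3: a[fast]=1≠0 swap→a[2]=1, slow++,fast++
slow=3 fast=4: a[fast]=0, fast++
slow=3 fast=5: a[fast]=0, fast++
slow=3 fast=6: a[fast]=0, fast++
slow=3 fast=7: a[fast]=4≠0 swap→a[3]=4, slow++,fast++
slow=4 fast=8: a[fast]=5≠0 swap→a[4]=5, slow++,fast++
slow=5 fast=9: a[fast]=0, fast++
slow=5 fast=10: a[fast]=3≠0 swap→a[5]=3, slow++,fast++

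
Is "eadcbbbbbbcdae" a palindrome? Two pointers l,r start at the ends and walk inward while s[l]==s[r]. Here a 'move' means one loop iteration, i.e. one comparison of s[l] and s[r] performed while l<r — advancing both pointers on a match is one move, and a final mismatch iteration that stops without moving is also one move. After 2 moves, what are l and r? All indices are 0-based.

l=2, r=11

[0,13] 'e'=='e' → l++,r--
[1,12] 'a'=='a' → l++,r--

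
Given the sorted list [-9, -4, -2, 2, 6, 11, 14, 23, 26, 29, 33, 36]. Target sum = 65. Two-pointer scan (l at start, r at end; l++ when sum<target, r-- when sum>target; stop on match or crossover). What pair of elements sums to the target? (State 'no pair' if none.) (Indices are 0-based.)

l=0 r=11: -9+36=27 <65, l++
l=1 r=11: -4+36=32 <65, l++
l=2 r=11: -2+36=34 <65, l++
l=3 r=11: 2+36=38 <65, l++
l=4 r=11: 6+36=42 <65, l++
l=5 r=11: 11+36=47 <65, l++
l=6 r=11: 14+36=50 <65, l++
l=7 r=11: 23+36=59 <65, l++
l=8 r=11: 26+36=62 <65, l++
l=9 r=11: 29+36=65, found

(29, 36)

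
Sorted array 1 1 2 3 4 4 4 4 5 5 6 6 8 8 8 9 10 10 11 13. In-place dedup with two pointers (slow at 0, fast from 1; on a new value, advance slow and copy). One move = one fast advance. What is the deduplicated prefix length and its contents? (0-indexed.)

length 11; prefix = [1, 2, 3, 4, 5, 6, 8, 9, 10, 11, 13]

(s=0,f=1) a[fast]=1=a[slow] dup → fast++
(s=0,f=2) a[fast]=2≠a[slow]=1 write a[1]=2 → slow++,fast++
(s=1,f=3) a[fast]=3≠a[slow]=2 write a[2]=3 → slow++,fast++
(s=2,f=4) a[fast]=4≠a[slow]=3 write a[3]=4 → slow++,fast++
(s=3,f=5) a[fast]=4=a[slow] dup → fast++
(s=3,f=6) a[fast]=4=a[slow] dup → fast++
(s=3,f=7) a[fast]=4=a[slow] dup → fast++
(s=3,f=8) a[fast]=5≠a[slow]=4 write a[4]=5 → slow++,fast++
(s=4,f=9) a[fast]=5=a[slow] dup → fast++
(s=4,f=10) a[fast]=6≠a[slow]=5 write a[5]=6 → slow++,fast++
(s=5,f=11) a[fast]=6=a[slow] dup → fast++
(s=5,f=12) a[fast]=8≠a[slow]=6 write a[6]=8 → slow++,fast++
(s=6,f=13) a[fast]=8=a[slow] dup → fast++
(s=6,f=14) a[fast]=8=a[slow] dup → fast++
(s=6,f=15) a[fast]=9≠a[slow]=8 write a[7]=9 → slow++,fast++
(s=7,f=16) a[fast]=10≠a[slow]=9 write a[8]=10 → slow++,fast++
(s=8,f=17) a[fast]=10=a[slow] dup → fast++
(s=8,f=18) a[fast]=11≠a[slow]=10 write a[9]=11 → slow++,fast++
(s=9,f=19) a[fast]=13≠a[slow]=11 write a[10]=13 → slow++,fast++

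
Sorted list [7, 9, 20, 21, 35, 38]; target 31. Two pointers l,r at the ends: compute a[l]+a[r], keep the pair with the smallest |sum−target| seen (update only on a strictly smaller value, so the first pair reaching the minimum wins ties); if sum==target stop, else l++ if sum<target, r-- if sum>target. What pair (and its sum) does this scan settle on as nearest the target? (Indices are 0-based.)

l=0 r=5: 7+38=45 d=14 *, r--
l=0 r=4: 7+35=42 d=11 *, r--
l=0 r=3: 7+21=28 d=3 *, l++
l=1 r=3: 9+21=30 d=1 *, l++
l=2 r=3: 20+21=41 d=10, r--

pair (9, 21) with sum 30 (|Δ|=1)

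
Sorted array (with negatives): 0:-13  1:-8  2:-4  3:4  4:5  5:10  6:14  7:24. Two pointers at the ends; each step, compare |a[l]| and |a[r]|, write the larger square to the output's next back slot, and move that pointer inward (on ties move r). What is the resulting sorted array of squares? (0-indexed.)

l=0 r=7: |-13|<=|24| out[7]=576, r--
l=0 r=6: |-13|<=|14| out[6]=196, r--
l=0 r=5: |-13|>|10| out[5]=169, l++
l=1 r=5: |-8|<=|10| out[4]=100, r--
l=1 r=4: |-8|>|5| out[3]=64, l++
l=2 r=4: |-4|<=|5| out[2]=25, r--
l=2 r=3: |-4|<=|4| out[1]=16, r--
l=2 r=2: |-4|<=|-4| out[0]=16, r--

[16, 16, 25, 64, 100, 169, 196, 576]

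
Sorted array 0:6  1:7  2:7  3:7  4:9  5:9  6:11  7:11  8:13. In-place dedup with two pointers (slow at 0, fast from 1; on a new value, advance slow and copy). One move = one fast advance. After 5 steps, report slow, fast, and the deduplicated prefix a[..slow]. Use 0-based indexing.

(s=0,f=1) a[fast]=7≠a[slow]=6 write a[1]=7 → slow++,fast++
(s=1,f=2) a[fast]=7=a[slow] dup → fast++
(s=1,f=3) a[fast]=7=a[slow] dup → fast++
(s=1,f=4) a[fast]=9≠a[slow]=7 write a[2]=9 → slow++,fast++
(s=2,f=5) a[fast]=9=a[slow] dup → fast++

slow=2, fast=6, prefix=[6, 7, 9]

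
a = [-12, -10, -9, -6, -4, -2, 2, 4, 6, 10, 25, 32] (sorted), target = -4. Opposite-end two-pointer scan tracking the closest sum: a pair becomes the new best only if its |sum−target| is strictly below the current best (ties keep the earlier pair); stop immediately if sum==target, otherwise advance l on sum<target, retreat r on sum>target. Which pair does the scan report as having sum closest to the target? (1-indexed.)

pair (-10, 6) with sum -4 (|Δ|=0)

[1,12] -12+32=20 d=24 * → r--
[1,11] -12+25=13 d=17 * → r--
[1,10] -12+10=-2 d=2 * → r--
[1,9] -12+6=-6 d=2 → l++
[2,9] -10+6=-4 d=0 * → stop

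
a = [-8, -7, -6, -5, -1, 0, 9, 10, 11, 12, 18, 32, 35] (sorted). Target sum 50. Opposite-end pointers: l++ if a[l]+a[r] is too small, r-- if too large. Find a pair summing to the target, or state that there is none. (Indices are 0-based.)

l=0 r=12: -8+35=27 <50, l++
l=1 r=12: -7+35=28 <50, l++
l=2 r=12: -6+35=29 <50, l++
l=3 r=12: -5+35=30 <50, l++
l=4 r=12: -1+35=34 <50, l++
l=5 r=12: 0+35=35 <50, l++
l=6 r=12: 9+35=44 <50, l++
l=7 r=12: 10+35=45 <50, l++
l=8 r=12: 11+35=46 <50, l++
l=9 r=12: 12+35=47 <50, l++
l=10 r=12: 18+35=53 >50, r--
l=10 r=11: 18+32=50, found

(18, 32)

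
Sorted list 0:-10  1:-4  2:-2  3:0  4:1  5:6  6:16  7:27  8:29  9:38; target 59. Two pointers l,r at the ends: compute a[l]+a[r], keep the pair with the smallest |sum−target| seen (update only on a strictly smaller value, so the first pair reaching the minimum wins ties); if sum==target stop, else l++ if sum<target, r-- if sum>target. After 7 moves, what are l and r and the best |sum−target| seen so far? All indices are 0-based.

l=7, r=9, best |Δ|=5

[0,9] -10+38=28 d=31 * → l++
[1,9] -4+38=34 d=25 * → l++
[2,9] -2+38=36 d=23 * → l++
[3,9] 0+38=38 d=21 * → l++
[4,9] 1+38=39 d=20 * → l++
[5,9] 6+38=44 d=15 * → l++
[6,9] 16+38=54 d=5 * → l++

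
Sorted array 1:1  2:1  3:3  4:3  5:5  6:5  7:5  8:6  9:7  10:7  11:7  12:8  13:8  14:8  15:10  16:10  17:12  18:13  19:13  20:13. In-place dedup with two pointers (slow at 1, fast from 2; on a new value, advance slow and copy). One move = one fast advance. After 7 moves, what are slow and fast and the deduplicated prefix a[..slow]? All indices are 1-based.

slow=4, fast=9, prefix=[1, 3, 5, 6]

slow=1 fast=2: a[fast]=1=a[slow] dup, fast++
slow=1 fast=3: a[fast]=3≠a[slow]=1 write a[2]=3, slow++,fast++
slow=2 fast=4: a[fast]=3=a[slow] dup, fast++
slow=2 fast=5: a[fast]=5≠a[slow]=3 write a[3]=5, slow++,fast++
slow=3 fast=6: a[fast]=5=a[slow] dup, fast++
slow=3 fast=7: a[fast]=5=a[slow] dup, fast++
slow=3 fast=8: a[fast]=6≠a[slow]=5 write a[4]=6, slow++,fast++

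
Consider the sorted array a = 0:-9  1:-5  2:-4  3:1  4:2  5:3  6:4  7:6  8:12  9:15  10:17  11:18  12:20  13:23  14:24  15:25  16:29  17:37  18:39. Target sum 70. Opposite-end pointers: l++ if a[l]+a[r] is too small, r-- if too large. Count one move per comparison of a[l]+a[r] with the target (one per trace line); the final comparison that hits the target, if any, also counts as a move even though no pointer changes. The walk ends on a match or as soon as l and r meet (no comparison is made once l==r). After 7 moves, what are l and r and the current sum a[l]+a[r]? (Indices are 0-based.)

l=7, r=18, sum=45

l=0 r=18: -9+39=30 <70, l++
l=1 r=18: -5+39=34 <70, l++
l=2 r=18: -4+39=35 <70, l++
l=3 r=18: 1+39=40 <70, l++
l=4 r=18: 2+39=41 <70, l++
l=5 r=18: 3+39=42 <70, l++
l=6 r=18: 4+39=43 <70, l++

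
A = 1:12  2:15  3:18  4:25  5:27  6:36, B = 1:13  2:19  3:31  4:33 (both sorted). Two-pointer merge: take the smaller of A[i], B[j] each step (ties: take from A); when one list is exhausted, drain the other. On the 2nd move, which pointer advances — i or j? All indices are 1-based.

j

i=1 j=1: A[i]=12<=B[j]=13 take 12, i++
i=2 j=1: A[i]=15>B[j]=13 take 13, j++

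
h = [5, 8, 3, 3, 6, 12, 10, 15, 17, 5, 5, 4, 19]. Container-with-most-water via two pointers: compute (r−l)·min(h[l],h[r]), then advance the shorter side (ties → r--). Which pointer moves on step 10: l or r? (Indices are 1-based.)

l

[1,13] min(5,19)*12=60 best=60 * → l++
[2,13] min(8,19)*11=88 best=88 * → l++
[3,13] min(3,19)*10=30 best=88 → l++
[4,13] min(3,19)*9=27 best=88 → l++
[5,13] min(6,19)*8=48 best=88 → l++
[6,13] min(12,19)*7=84 best=88 → l++
[7,13] min(10,19)*6=60 best=88 → l++
[8,13] min(15,19)*5=75 best=88 → l++
[9,13] min(17,19)*4=68 best=88 → l++
[10,13] min(5,19)*3=15 best=88 → l++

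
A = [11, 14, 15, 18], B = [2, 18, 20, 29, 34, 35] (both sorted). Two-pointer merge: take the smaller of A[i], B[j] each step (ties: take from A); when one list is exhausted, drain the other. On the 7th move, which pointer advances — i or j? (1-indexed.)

j

[i=1,j=1] A[i]=11>B[j]=2 take 2 → j++
[i=1,j=2] A[i]=11<=B[j]=18 take 11 → i++
[i=2,j=2] A[i]=14<=B[j]=18 take 14 → i++
[i=3,j=2] A[i]=15<=B[j]=18 take 15 → i++
[i=4,j=2] A[i]=18<=B[j]=18 take 18 → i++
[i=5,j=2] A done, take B[j]=18 → j++
[i=5,j=3] A done, take B[j]=20 → j++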